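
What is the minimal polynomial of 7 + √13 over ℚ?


Let α = 7 + √13. Then α - 7 = √13, so (α - 7)² = 13, giving α² - 14α + 36 = 0. Degree 2 and α ∉ ℚ, so this is the minimal polynomial.

Minimal polynomial: x² - 14x + 36


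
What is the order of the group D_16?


|D_n| = 2n (n rotations and n reflections)
|D_16| = 2×16 = 32

|D_16| = 32


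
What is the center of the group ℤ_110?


Z(G) = {g ∈ G | gx = xg for all x ∈ G}
ℤ_110 is abelian, so Z(G) = G

Z(ℤ_110) = ℤ_110


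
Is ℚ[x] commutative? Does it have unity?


Polynomial ring over ℚ (an integral domain) is a commutative integral domain with unity 1
Commutative: Yes
Integral domain: Yes
Has unity: Yes

ℚ[x]: Commutative=Yes, Unity=Yes


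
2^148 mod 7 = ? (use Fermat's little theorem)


Fermat's little theorem: if p is prime and gcd(a,p)=1, then a^(p-1) ≡ 1 (mod p)
p = 7 is prime, gcd(2,7) = 1
Reduce exponent: 148 mod 6 = 4
So 2^148 ≡ 2^4 (mod 7)
2^4 mod 7 = 2

2^148 ≡ 2 (mod 7)


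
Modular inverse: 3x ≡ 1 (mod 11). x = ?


Use the extended Euclidean algorithm to write 1 = 3·s + 11·t; then s mod 11 is the inverse.
Euclidean algorithm:
  3 = 0·11 + 3
  11 = 3·3 + 2
  3 = 1·2 + 1
  2 = 2·1 + 0
gcd(3,11) = 1
Back-substitution gives: 3·(4) + 11·(-1) = 1
So 3⁻¹ ≡ 4 ≡ 4 (mod 11)
Check: 3 × 4 = 12 ≡ 1 (mod 11) ✓

3⁻¹ ≡ 4 (mod 11)


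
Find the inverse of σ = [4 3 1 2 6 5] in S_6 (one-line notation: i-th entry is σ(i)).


To find σ⁻¹, swap domain and range:
σ(1) = 4 → σ⁻¹(4) = 1
σ(2) = 3 → σ⁻¹(3) = 2
σ(3) = 1 → σ⁻¹(1) = 3
σ(4) = 2 → σ⁻¹(2) = 4
σ(5) = 6 → σ⁻¹(6) = 5
σ(6) = 5 → σ⁻¹(5) = 6

σ⁻¹ = [3 4 2 1 6 5]


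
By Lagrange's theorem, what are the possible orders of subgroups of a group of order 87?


Lagrange's theorem: |H| divides |G|
|G| = 87
Divisors of 87: 1, 3, 29, 87

Possible subgroup orders: {1, 3, 29, 87}


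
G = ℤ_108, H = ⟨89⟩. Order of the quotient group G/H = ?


|⟨89⟩| = n / gcd(89, 108) = 108 / 1 = 108
H is normal (ℤ_108 is abelian).
|G/H| = |G| / |H| = 108 / 108 = 1

|G/H| = 1


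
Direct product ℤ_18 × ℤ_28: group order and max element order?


|ℤ_18 × ℤ_28| = 18 × 28 = 504
Max element order = lcm(18,28) = 252
Cyclic? No (gcd=2)

|ℤ_18×ℤ_28| = 504, max element order = 252


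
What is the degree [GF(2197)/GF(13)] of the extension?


GF(2197) = GF(13^3), so the extension degree is 3

[GF(2197)/GF(13)] = 3


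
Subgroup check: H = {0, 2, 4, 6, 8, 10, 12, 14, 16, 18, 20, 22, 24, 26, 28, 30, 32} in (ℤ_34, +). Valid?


Subgroup test for H = {0, 2, 4, 6, 8, 10, 12, 14, 16, 18, 20, 22, 24, 26, 28, 30, 32} in (ℤ_34, +):
(1) 0 ∈ H? Yes
(2) Closure: for all a,b ∈ H, (a+b) mod 34 ∈ H? Yes
(3) Inverses: for all a ∈ H, -a mod 34 ∈ H? Yes

Yes, H is a subgroup of ℤ_34


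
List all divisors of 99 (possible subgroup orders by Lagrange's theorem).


Lagrange's theorem: |H| divides |G|
|G| = 99
Divisors of 99: 1, 3, 9, 11, 33, 99

Possible subgroup orders: {1, 3, 9, 11, 33, 99}


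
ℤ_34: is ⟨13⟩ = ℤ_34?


g generates ℤ_n iff gcd(g, n) = 1
gcd(13, 34) = 1
Since gcd = 1, 13 is a generator.

Yes, 13 generates ℤ_34


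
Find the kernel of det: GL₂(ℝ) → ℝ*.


Kernel = preimage of identity
ker(det) = {A | det(A) = 1} = SL₂(ℝ)

ker(det) = SL₂(ℝ)


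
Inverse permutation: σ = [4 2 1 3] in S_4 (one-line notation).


To find σ⁻¹, swap domain and range:
σ(1) = 4 → σ⁻¹(4) = 1
σ(2) = 2 → σ⁻¹(2) = 2
σ(3) = 1 → σ⁻¹(1) = 3
σ(4) = 3 → σ⁻¹(3) = 4

σ⁻¹ = [3 2 4 1]


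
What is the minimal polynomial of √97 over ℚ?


√97 satisfies x² - 97 = 0, irreducible over ℚ since 97 is squarefree

Minimal polynomial: x² - 97


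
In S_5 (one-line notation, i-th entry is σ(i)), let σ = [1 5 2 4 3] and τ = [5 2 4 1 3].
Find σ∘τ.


σ∘τ: apply τ first, then σ
1 →τ 5 →σ 3
2 →τ 2 →σ 5
3 →τ 4 →σ 4
4 →τ 1 →σ 1
5 →τ 3 →σ 2

σ∘τ = [3 5 4 1 2]


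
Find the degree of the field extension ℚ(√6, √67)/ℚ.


[ℚ(√6,√67):ℚ] = [ℚ(√6,√67):ℚ(√6)]·[ℚ(√6):ℚ] = 2·2 = 4

[ℚ(√6, √67)/ℚ] = 4


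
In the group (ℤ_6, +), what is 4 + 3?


Operation: addition mod 6
4 + 3 = (a + b) mod 6 with a = 4, b = 3

4 + 3 = 1


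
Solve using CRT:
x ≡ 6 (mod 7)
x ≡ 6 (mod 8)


m₁ = 7, m₂ = 8, gcd = 1, so CRT applies. M = m₁·m₂ = 56
Let M₁ = M/m₁ = 8, M₂ = M/m₂ = 7
Find y₁ ≡ M₁⁻¹ (mod m₁): 8⁻¹ ≡ 1 (mod 7)
Find y₂ ≡ M₂⁻¹ (mod m₂): 7⁻¹ ≡ 7 (mod 8)
x = a₁·M₁·y₁ + a₂·M₂·y₂ = 6·8·1 + 6·7·7 = 342
Reduce mod 56: x ≡ 6
Check: 6 mod 7 = 6 ✓, 6 mod 8 = 6 ✓

x ≡ 6 (mod 56)


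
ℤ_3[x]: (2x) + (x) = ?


Add coefficients mod 3:
x^0: 0 + 0 = 0 (mod 3)
x^1: 2 + 1 = 0 (mod 3)
Result: 0

f + g = 0


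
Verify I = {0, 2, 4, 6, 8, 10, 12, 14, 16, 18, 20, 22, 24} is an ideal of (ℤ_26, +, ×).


Check ideal conditions for I = {0, 2, 4, 6, 8, 10, 12, 14, 16, 18, 20, 22, 24} in ℤ_26:
(1) I is an additive subgroup? Yes
(2) For r ∈ ℤ_26 and a ∈ I: r·a ∈ I? Yes

Yes, I is an ideal of ℤ_26


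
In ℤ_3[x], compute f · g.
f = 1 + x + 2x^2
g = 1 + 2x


Expand and collect like terms; reduce coefficients mod 3:
x^0: 1·1 = 1 ≡ 1 (mod 3)
x^1: 1·2 + 1·1 = 3 ≡ 0 (mod 3)
x^2: 1·2 + 2·1 = 4 ≡ 1 (mod 3)
x^3: 2·2 = 4 ≡ 1 (mod 3)
Result: 1 + x^2 + x^3

f · g = 1 + x^2 + x^3


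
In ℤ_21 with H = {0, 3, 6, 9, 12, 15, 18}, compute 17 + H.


17 + H = {17 + h (mod 21) : h ∈ H}
17+0=17, 17+3=20, 17+6=2, 17+9=5, 17+12=8, 17+15=11, 17+18=14
17 + H = {2, 5, 8, 11, 14, 17, 20} = 2 + H

17 + H = {2, 5, 8, 11, 14, 17, 20}


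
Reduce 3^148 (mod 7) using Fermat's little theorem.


Fermat's little theorem: if p is prime and gcd(a,p)=1, then a^(p-1) ≡ 1 (mod p)
p = 7 is prime, gcd(3,7) = 1
Reduce exponent: 148 mod 6 = 4
So 3^148 ≡ 3^4 (mod 7)
3^4 mod 7 = 4

3^148 ≡ 4 (mod 7)


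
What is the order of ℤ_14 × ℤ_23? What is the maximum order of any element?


|ℤ_14 × ℤ_23| = 14 × 23 = 322
Max element order = lcm(14,23) = 322
Cyclic? Yes (gcd=1)

|ℤ_14×ℤ_23| = 322, max element order = 322


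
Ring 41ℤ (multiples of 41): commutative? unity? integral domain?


41ℤ is a commutative ring under +,× but has no multiplicative identity (1 ∉ 41ℤ); it has no zero divisors, but without unity it is not an integral domain
Commutative: Yes
Integral domain: No
Has unity: No

41ℤ (multiples of 41): Commutative=Yes, Unity=No


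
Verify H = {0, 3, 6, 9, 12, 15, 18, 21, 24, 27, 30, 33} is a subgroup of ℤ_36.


Subgroup test for H = {0, 3, 6, 9, 12, 15, 18, 21, 24, 27, 30, 33} in (ℤ_36, +):
(1) 0 ∈ H? Yes
(2) Closure: for all a,b ∈ H, (a+b) mod 36 ∈ H? Yes
(3) Inverses: for all a ∈ H, -a mod 36 ∈ H? Yes

Yes, H is a subgroup of ℤ_36


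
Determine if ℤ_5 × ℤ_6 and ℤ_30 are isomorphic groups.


Comparing ℤ_5 × ℤ_6 and ℤ_30:
gcd(5,6) = 1, so ℤ_5 × ℤ_6 ≅ ℤ_30 (CRT)

Yes, ℤ_5 × ℤ_6 ≅ ℤ_30


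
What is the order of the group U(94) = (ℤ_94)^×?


U(n) is the group of units mod n; |U(n)| = φ(n)
|U(94)| = φ(94) = 46

|U(94) = (ℤ_94)^×| = 46


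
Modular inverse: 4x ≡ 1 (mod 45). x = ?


Use the extended Euclidean algorithm to write 1 = 4·s + 45·t; then s mod 45 is the inverse.
Euclidean algorithm:
  4 = 0·45 + 4
  45 = 11·4 + 1
  4 = 4·1 + 0
gcd(4,45) = 1
Back-substitution gives: 4·(-11) + 45·(1) = 1
So 4⁻¹ ≡ -11 ≡ 34 (mod 45)
Check: 4 × 34 = 136 ≡ 1 (mod 45) ✓

4⁻¹ ≡ 34 (mod 45)


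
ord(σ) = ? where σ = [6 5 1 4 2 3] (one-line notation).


Cycle decomposition: (1 6 3) (2 5)
Cycle lengths: 3, 2
Order = lcm(3, 2) = 6

ord(σ) = 6


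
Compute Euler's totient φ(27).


φ(n) = count of k ∈ {1,...,n} with gcd(k,n)=1
Coprimes to 27: {1, 2, 4, 5, 7, 8, 10, 11, 13, 14, 16, 17, 19, 20, 22, 23, 25, 26}
Count: 18

φ(27) = 18


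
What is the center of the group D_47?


Z(G) = {g ∈ G | gx = xg for all x ∈ G}
For odd n, Z(D_n) = {e}: no nontrivial rotation commutes with all reflections

Z(D_47) = {e}


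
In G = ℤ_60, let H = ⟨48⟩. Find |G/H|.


|⟨48⟩| = n / gcd(48, 60) = 60 / 12 = 5
H is normal (ℤ_60 is abelian).
|G/H| = |G| / |H| = 60 / 5 = 12

|G/H| = 12


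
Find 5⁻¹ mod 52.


Use the extended Euclidean algorithm to write 1 = 5·s + 52·t; then s mod 52 is the inverse.
Euclidean algorithm:
  5 = 0·52 + 5
  52 = 10·5 + 2
  5 = 2·2 + 1
  2 = 2·1 + 0
gcd(5,52) = 1
Back-substitution gives: 5·(21) + 52·(-2) = 1
So 5⁻¹ ≡ 21 ≡ 21 (mod 52)
Check: 5 × 21 = 105 ≡ 1 (mod 52) ✓

5⁻¹ ≡ 21 (mod 52)


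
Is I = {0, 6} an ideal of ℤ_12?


Check ideal conditions for I = {0, 6} in ℤ_12:
(1) I is an additive subgroup? Yes
(2) For r ∈ ℤ_12 and a ∈ I: r·a ∈ I? Yes

Yes, I is an ideal of ℤ_12


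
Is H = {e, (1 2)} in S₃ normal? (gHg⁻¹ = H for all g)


H = {e, (1 2)} in S₃
(1 3)(1 2)(1 3)⁻¹ = (2 3) ∉ {e, (1 2)}, so it is not normal

No, not a normal subgroup


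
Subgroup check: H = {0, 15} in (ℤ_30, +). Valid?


Subgroup test for H = {0, 15} in (ℤ_30, +):
(1) 0 ∈ H? Yes
(2) Closure: for all a,b ∈ H, (a+b) mod 30 ∈ H? Yes
(3) Inverses: for all a ∈ H, -a mod 30 ∈ H? Yes

Yes, H is a subgroup of ℤ_30


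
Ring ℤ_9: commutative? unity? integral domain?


ℤ_9 is a commutative ring with unity 1; 9 = 3×3 is composite, so 3·3 ≡ 0 gives zero divisors (not an integral domain)
Commutative: Yes
Integral domain: No
Has unity: Yes

ℤ_9: Commutative=Yes, Unity=Yes


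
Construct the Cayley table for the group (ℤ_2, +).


Elements: {0, 1}
Operation: addition mod 2
Entry (a, b) = (a + b) mod 2

Cayley table:
  | 0 | 1
0 | 0 | 1
1 | 1 | 0


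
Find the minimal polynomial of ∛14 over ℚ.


∛14 satisfies x³ - 14 = 0, irreducible over ℚ (no rational root; 14 is not a perfect cube)

Minimal polynomial: x³ - 14


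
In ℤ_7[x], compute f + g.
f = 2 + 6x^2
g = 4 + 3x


Add coefficients mod 7:
x^0: 2 + 4 = 6 (mod 7)
x^1: 0 + 3 = 3 (mod 7)
x^2: 6 + 0 = 6 (mod 7)
Result: 6 + 3x + 6x^2

f + g = 6 + 3x + 6x^2


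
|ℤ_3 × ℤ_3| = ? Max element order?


|ℤ_3 × ℤ_3| = 3 × 3 = 9
Max element order = lcm(3,3) = 3
Cyclic? No (gcd=3)

|ℤ_3×ℤ_3| = 9, max element order = 3


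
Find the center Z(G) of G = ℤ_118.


Z(G) = {g ∈ G | gx = xg for all x ∈ G}
ℤ_118 is abelian, so Z(G) = G

Z(ℤ_118) = ℤ_118


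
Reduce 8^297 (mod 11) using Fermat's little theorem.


Fermat's little theorem: if p is prime and gcd(a,p)=1, then a^(p-1) ≡ 1 (mod p)
p = 11 is prime, gcd(8,11) = 1
Reduce exponent: 297 mod 10 = 7
So 8^297 ≡ 8^7 (mod 11)
8^7 mod 11 = 2

8^297 ≡ 2 (mod 11)


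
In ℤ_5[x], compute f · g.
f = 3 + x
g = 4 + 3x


Expand and collect like terms; reduce coefficients mod 5:
x^0: 3·4 = 12 ≡ 2 (mod 5)
x^1: 3·3 + 1·4 = 13 ≡ 3 (mod 5)
x^2: 1·3 = 3 ≡ 3 (mod 5)
Result: 2 + 3x + 3x^2

f · g = 2 + 3x + 3x^2


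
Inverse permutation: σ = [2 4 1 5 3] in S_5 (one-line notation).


To find σ⁻¹, swap domain and range:
σ(1) = 2 → σ⁻¹(2) = 1
σ(2) = 4 → σ⁻¹(4) = 2
σ(3) = 1 → σ⁻¹(1) = 3
σ(4) = 5 → σ⁻¹(5) = 4
σ(5) = 3 → σ⁻¹(3) = 5

σ⁻¹ = [3 1 5 2 4]


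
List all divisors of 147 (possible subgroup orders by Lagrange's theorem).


Lagrange's theorem: |H| divides |G|
|G| = 147
Divisors of 147: 1, 3, 7, 21, 49, 147

Possible subgroup orders: {1, 3, 7, 21, 49, 147}


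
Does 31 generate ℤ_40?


g generates ℤ_n iff gcd(g, n) = 1
gcd(31, 40) = 1
Since gcd = 1, 31 is a generator.

Yes, 31 generates ℤ_40


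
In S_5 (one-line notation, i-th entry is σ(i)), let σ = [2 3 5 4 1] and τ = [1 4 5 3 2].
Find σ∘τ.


σ∘τ: apply τ first, then σ
1 →τ 1 →σ 2
2 →τ 4 →σ 4
3 →τ 5 →σ 1
4 →τ 3 →σ 5
5 →τ 2 →σ 3

σ∘τ = [2 4 1 5 3]


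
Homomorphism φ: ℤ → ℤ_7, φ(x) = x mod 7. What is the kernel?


Kernel = preimage of identity
ker(φ) = {x ∈ ℤ : x ≡ 0 (mod 7)} = 7ℤ = {0, ±7, ±14, ...}

ker(φ) = 7ℤ


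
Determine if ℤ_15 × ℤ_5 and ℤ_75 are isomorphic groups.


Comparing ℤ_15 × ℤ_5 and ℤ_75:
gcd(15,5) = 5 ≠ 1. Max element order in ℤ_15×ℤ_5 is lcm(15,5) = 15 < 75, so it has no element of order 75

No, ℤ_15 × ℤ_5 ≇ ℤ_75


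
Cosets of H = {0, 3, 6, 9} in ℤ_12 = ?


H = {0, 3, 6, 9}, |H| = 4
Number of cosets = |G|/|H| = 12/4 = 3
0 + H = {0, 3, 6, 9}
1 + H = {1, 4, 7, 10}
2 + H = {2, 5, 8, 11}

Cosets: 0+H={0,3,6,9}; 1+H={1,4,7,10}; 2+H={2,5,8,11}


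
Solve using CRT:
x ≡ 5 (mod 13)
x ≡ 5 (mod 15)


m₁ = 13, m₂ = 15, gcd = 1, so CRT applies. M = m₁·m₂ = 195
Let M₁ = M/m₁ = 15, M₂ = M/m₂ = 13
Find y₁ ≡ M₁⁻¹ (mod m₁): 15⁻¹ ≡ 7 (mod 13)
Find y₂ ≡ M₂⁻¹ (mod m₂): 13⁻¹ ≡ 7 (mod 15)
x = a₁·M₁·y₁ + a₂·M₂·y₂ = 5·15·7 + 5·13·7 = 980
Reduce mod 195: x ≡ 5
Check: 5 mod 13 = 5 ✓, 5 mod 15 = 5 ✓

x ≡ 5 (mod 195)


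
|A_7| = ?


|A_n| = n!/2 (even permutations)
|A_7| = 7!/2 = 5040/2 = 2520

|A_7| = 2520


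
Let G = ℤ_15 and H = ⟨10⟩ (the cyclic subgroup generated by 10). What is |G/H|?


|⟨10⟩| = n / gcd(10, 15) = 15 / 5 = 3
H is normal (ℤ_15 is abelian).
|G/H| = |G| / |H| = 15 / 3 = 5

|G/H| = 5


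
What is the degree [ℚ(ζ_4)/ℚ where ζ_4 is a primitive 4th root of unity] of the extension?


[ℚ(ζ_n):ℚ] = deg Φ_n(x) = φ(n). Here φ(4) = 2

[ℚ(ζ_4)/ℚ where ζ_4 is a primitive 4th root of unity] = 2


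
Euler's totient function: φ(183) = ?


Factor n: 183 = 3 × 61
φ(n) = n · ∏(1 - 1/p) over distinct primes p | n
φ(183) = 183 · (1 - 1/3) · (1 - 1/61) = 120

φ(183) = 120


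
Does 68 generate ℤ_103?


g generates ℤ_n iff gcd(g, n) = 1
gcd(68, 103) = 1
Since gcd = 1, 68 is a generator.

Yes, 68 generates ℤ_103


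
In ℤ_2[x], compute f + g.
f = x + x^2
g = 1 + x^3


Add coefficients mod 2:
x^0: 0 + 1 = 1 (mod 2)
x^1: 1 + 0 = 1 (mod 2)
x^2: 1 + 0 = 1 (mod 2)
x^3: 0 + 1 = 1 (mod 2)
Result: 1 + x + x^2 + x^3

f + g = 1 + x + x^2 + x^3


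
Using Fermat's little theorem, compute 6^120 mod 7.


Fermat's little theorem: if p is prime and gcd(a,p)=1, then a^(p-1) ≡ 1 (mod p)
p = 7 is prime, gcd(6,7) = 1
Reduce exponent: 120 mod 6 = 0
So 6^120 ≡ 6^0 (mod 7)
6^0 = 1

6^120 ≡ 1 (mod 7)


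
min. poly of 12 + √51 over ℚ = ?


Let α = 12 + √51. Then α - 12 = √51, so (α - 12)² = 51, giving α² - 24α + 93 = 0. Degree 2 and α ∉ ℚ, so this is the minimal polynomial.

Minimal polynomial: x² - 24x + 93


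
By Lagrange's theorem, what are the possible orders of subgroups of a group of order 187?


Lagrange's theorem: |H| divides |G|
|G| = 187
Divisors of 187: 1, 11, 17, 187

Possible subgroup orders: {1, 11, 17, 187}


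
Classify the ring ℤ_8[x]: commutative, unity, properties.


ℤ_8 has zero divisors (2·4 ≡ 0), and these lift to constant zero divisors in ℤ_8[x]; so not an integral domain
Commutative: Yes
Integral domain: No
Has unity: Yes

ℤ_8[x]: Commutative=Yes, Unity=Yes


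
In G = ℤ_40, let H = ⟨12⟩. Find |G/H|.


|⟨12⟩| = n / gcd(12, 40) = 40 / 4 = 10
H is normal (ℤ_40 is abelian).
|G/H| = |G| / |H| = 40 / 10 = 4

|G/H| = 4


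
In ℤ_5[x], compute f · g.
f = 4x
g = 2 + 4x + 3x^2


Expand and collect like terms; reduce coefficients mod 5:
x^0: 0·2 = 0 ≡ 0 (mod 5)
x^1: 0·4 + 4·2 = 8 ≡ 3 (mod 5)
x^2: 0·3 + 4·4 = 16 ≡ 1 (mod 5)
x^3: 4·3 = 12 ≡ 2 (mod 5)
Result: 3x + x^2 + 2x^3

f · g = 3x + x^2 + 2x^3


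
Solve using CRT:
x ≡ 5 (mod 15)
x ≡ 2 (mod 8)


m₁ = 15, m₂ = 8, gcd = 1, so CRT applies. M = m₁·m₂ = 120
Let M₁ = M/m₁ = 8, M₂ = M/m₂ = 15
Find y₁ ≡ M₁⁻¹ (mod m₁): 8⁻¹ ≡ 2 (mod 15)
Find y₂ ≡ M₂⁻¹ (mod m₂): 15⁻¹ ≡ 7 (mod 8)
x = a₁·M₁·y₁ + a₂·M₂·y₂ = 5·8·2 + 2·15·7 = 290
Reduce mod 120: x ≡ 50
Check: 50 mod 15 = 5 ✓, 50 mod 8 = 2 ✓

x ≡ 50 (mod 120)


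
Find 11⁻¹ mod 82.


Use the extended Euclidean algorithm to write 1 = 11·s + 82·t; then s mod 82 is the inverse.
Euclidean algorithm:
  11 = 0·82 + 11
  82 = 7·11 + 5
  11 = 2·5 + 1
  5 = 5·1 + 0
gcd(11,82) = 1
Back-substitution gives: 11·(15) + 82·(-2) = 1
So 11⁻¹ ≡ 15 ≡ 15 (mod 82)
Check: 11 × 15 = 165 ≡ 1 (mod 82) ✓

11⁻¹ ≡ 15 (mod 82)


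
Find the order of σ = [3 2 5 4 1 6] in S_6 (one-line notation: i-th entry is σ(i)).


Cycle decomposition: (1 3 5)
Cycle lengths: 3
Order = lcm(3) = 3

ord(σ) = 3


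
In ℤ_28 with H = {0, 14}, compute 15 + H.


15 + H = {15 + h (mod 28) : h ∈ H}
15+0=15, 15+14=1
15 + H = {1, 15} = 1 + H

15 + H = {1, 15}


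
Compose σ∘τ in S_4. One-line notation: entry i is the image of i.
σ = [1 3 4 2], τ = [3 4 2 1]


σ∘τ: apply τ first, then σ
1 →τ 3 →σ 4
2 →τ 4 →σ 2
3 →τ 2 →σ 3
4 →τ 1 →σ 1

σ∘τ = [4 2 3 1]


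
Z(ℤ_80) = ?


Z(G) = {g ∈ G | gx = xg for all x ∈ G}
ℤ_80 is abelian, so Z(G) = G

Z(ℤ_80) = ℤ_80


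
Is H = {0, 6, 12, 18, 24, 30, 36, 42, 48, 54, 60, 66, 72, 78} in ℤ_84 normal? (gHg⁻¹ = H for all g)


H = {0, 6, 12, 18, 24, 30, 36, 42, 48, 54, 60, 66, 72, 78} in ℤ_84
ℤ_84 is abelian; every subgroup of an abelian group is normal

Yes, normal subgroup


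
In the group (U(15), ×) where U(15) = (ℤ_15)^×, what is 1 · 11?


Operation: multiplication mod 15
1 · 11 = (a × b) mod 15 with a = 1, b = 11

1 · 11 = 11


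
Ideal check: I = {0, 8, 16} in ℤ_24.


Check ideal conditions for I = {0, 8, 16} in ℤ_24:
(1) I is an additive subgroup? Yes
(2) For r ∈ ℤ_24 and a ∈ I: r·a ∈ I? Yes

Yes, I is an ideal of ℤ_24


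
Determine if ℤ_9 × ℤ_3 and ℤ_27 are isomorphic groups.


Comparing ℤ_9 × ℤ_3 and ℤ_27:
gcd(9,3) = 3 ≠ 1. Max element order in ℤ_9×ℤ_3 is lcm(9,3) = 9 < 27, so it has no element of order 27

No, ℤ_9 × ℤ_3 ≇ ℤ_27


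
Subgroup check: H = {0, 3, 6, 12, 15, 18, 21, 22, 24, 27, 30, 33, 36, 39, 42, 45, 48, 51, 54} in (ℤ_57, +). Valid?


Subgroup test for H = {0, 3, 6, 12, 15, 18, 21, 22, 24, 27, 30, 33, 36, 39, 42, 45, 48, 51, 54} in (ℤ_57, +):
(1) 0 ∈ H? Yes
(2) Closure: for all a,b ∈ H, (a+b) mod 57 ∈ H? No  [counterexample: 3 + 6 = 9 ∉ H]
(3) Inverses: for all a ∈ H, -a mod 57 ∈ H? No

No, H is not a subgroup of ℤ_57


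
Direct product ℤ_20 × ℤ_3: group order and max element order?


|ℤ_20 × ℤ_3| = 20 × 3 = 60
Max element order = lcm(20,3) = 60
Cyclic? Yes (gcd=1)

|ℤ_20×ℤ_3| = 60, max element order = 60


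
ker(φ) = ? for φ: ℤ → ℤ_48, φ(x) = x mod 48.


Kernel = preimage of identity
ker(φ) = {x ∈ ℤ : x ≡ 0 (mod 48)} = 48ℤ = {0, ±48, ±96, ...}

ker(φ) = 48ℤ


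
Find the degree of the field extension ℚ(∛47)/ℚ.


∛47 has minimal polynomial x³ - 47 (irreducible over ℚ since 47 is not a perfect cube)

[ℚ(∛47)/ℚ] = 3


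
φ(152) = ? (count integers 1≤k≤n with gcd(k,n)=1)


Factor n: 152 = 2^3 × 19
φ(n) = n · ∏(1 - 1/p) over distinct primes p | n
φ(152) = 152 · (1 - 1/2) · (1 - 1/19) = 72

φ(152) = 72


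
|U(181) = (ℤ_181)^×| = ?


U(n) is the group of units mod n; |U(n)| = φ(n)
|U(181)| = φ(181) = 180

|U(181) = (ℤ_181)^×| = 180


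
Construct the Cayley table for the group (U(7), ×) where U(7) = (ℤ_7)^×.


Elements: {1, 2, 3, 4, 5, 6}
Operation: multiplication mod 7
Entry (a, b) = (a × b) mod 7

Cayley table:
  | 1 | 2 | 3 | 4 | 5 | 6
1 | 1 | 2 | 3 | 4 | 5 | 6
2 | 2 | 4 | 6 | 1 | 3 | 5
3 | 3 | 6 | 2 | 5 | 1 | 4
4 | 4 | 1 | 5 | 2 | 6 | 3
5 | 5 | 3 | 1 | 6 | 4 | 2
6 | 6 | 5 | 4 | 3 | 2 | 1


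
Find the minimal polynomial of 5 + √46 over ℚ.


Let α = 5 + √46. Then α - 5 = √46, so (α - 5)² = 46, giving α² - 10α - 21 = 0. Degree 2 and α ∉ ℚ, so this is the minimal polynomial.

Minimal polynomial: x² - 10x - 21


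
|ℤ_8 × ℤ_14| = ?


|A × B| = |A| · |B|
|ℤ_8 × ℤ_14| = 8 × 14 = 112

|ℤ_8 × ℤ_14| = 112


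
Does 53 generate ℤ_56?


g generates ℤ_n iff gcd(g, n) = 1
gcd(53, 56) = 1
Since gcd = 1, 53 is a generator.

Yes, 53 generates ℤ_56


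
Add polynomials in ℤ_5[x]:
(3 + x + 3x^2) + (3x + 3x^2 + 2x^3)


Add coefficients mod 5:
x^0: 3 + 0 = 3 (mod 5)
x^1: 1 + 3 = 4 (mod 5)
x^2: 3 + 3 = 1 (mod 5)
x^3: 0 + 2 = 2 (mod 5)
Result: 3 + 4x + x^2 + 2x^3

f + g = 3 + 4x + x^2 + 2x^3


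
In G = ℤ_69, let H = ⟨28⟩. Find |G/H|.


|⟨28⟩| = n / gcd(28, 69) = 69 / 1 = 69
H is normal (ℤ_69 is abelian).
|G/H| = |G| / |H| = 69 / 69 = 1

|G/H| = 1


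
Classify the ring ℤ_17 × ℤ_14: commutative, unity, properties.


Direct product ring; commutative with unity (1,1); but (1,0)·(0,1) = (0,0) gives zero divisors, so not an integral domain
Commutative: Yes
Integral domain: No
Has unity: Yes

ℤ_17 × ℤ_14: Commutative=Yes, Unity=Yes


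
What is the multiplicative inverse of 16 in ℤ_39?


Use the extended Euclidean algorithm to write 1 = 16·s + 39·t; then s mod 39 is the inverse.
Euclidean algorithm:
  16 = 0·39 + 16
  39 = 2·16 + 7
  16 = 2·7 + 2
  7 = 3·2 + 1
  2 = 2·1 + 0
gcd(16,39) = 1
Back-substitution gives: 16·(-17) + 39·(7) = 1
So 16⁻¹ ≡ -17 ≡ 22 (mod 39)
Check: 16 × 22 = 352 ≡ 1 (mod 39) ✓

16⁻¹ ≡ 22 (mod 39)


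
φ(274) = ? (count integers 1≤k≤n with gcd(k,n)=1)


Factor n: 274 = 2 × 137
φ(n) = n · ∏(1 - 1/p) over distinct primes p | n
φ(274) = 274 · (1 - 1/2) · (1 - 1/137) = 136

φ(274) = 136


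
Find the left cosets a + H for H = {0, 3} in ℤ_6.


H = {0, 3}, |H| = 2
Number of cosets = |G|/|H| = 6/2 = 3
0 + H = {0, 3}
1 + H = {1, 4}
2 + H = {2, 5}

Cosets: 0+H={0,3}; 1+H={1,4}; 2+H={2,5}


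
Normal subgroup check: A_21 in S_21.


H = A_21 in S_21
A_21 has index 2 in S_21, and every subgroup of index 2 is normal

Yes, normal subgroup


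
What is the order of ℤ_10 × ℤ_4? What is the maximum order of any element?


|ℤ_10 × ℤ_4| = 10 × 4 = 40
Max element order = lcm(10,4) = 20
Cyclic? No (gcd=2)

|ℤ_10×ℤ_4| = 40, max element order = 20


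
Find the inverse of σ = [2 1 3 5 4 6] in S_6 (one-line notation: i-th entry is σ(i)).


To find σ⁻¹, swap domain and range:
σ(1) = 2 → σ⁻¹(2) = 1
σ(2) = 1 → σ⁻¹(1) = 2
σ(3) = 3 → σ⁻¹(3) = 3
σ(4) = 5 → σ⁻¹(5) = 4
σ(5) = 4 → σ⁻¹(4) = 5
σ(6) = 6 → σ⁻¹(6) = 6

σ⁻¹ = [2 1 3 5 4 6]


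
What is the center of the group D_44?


Z(G) = {g ∈ G | gx = xg for all x ∈ G}
For even n, Z(D_n) = {e, r^(n/2)}: the 180° rotation r^22 commutes with every reflection and rotation

Z(D_44) = {e, r^22}


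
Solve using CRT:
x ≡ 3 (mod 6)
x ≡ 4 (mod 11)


m₁ = 6, m₂ = 11, gcd = 1, so CRT applies. M = m₁·m₂ = 66
Let M₁ = M/m₁ = 11, M₂ = M/m₂ = 6
Find y₁ ≡ M₁⁻¹ (mod m₁): 11⁻¹ ≡ 5 (mod 6)
Find y₂ ≡ M₂⁻¹ (mod m₂): 6⁻¹ ≡ 2 (mod 11)
x = a₁·M₁·y₁ + a₂·M₂·y₂ = 3·11·5 + 4·6·2 = 213
Reduce mod 66: x ≡ 15
Check: 15 mod 6 = 3 ✓, 15 mod 11 = 4 ✓

x ≡ 15 (mod 66)


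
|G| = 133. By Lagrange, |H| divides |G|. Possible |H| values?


Lagrange's theorem: |H| divides |G|
|G| = 133
Divisors of 133: 1, 7, 19, 133

Possible subgroup orders: {1, 7, 19, 133}


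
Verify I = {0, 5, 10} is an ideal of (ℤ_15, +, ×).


Check ideal conditions for I = {0, 5, 10} in ℤ_15:
(1) I is an additive subgroup? Yes
(2) For r ∈ ℤ_15 and a ∈ I: r·a ∈ I? Yes

Yes, I is an ideal of ℤ_15


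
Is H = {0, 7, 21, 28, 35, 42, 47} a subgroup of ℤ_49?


Subgroup test for H = {0, 7, 21, 28, 35, 42, 47} in (ℤ_49, +):
(1) 0 ∈ H? Yes
(2) Closure: for all a,b ∈ H, (a+b) mod 49 ∈ H? No  [counterexample: 7 + 7 = 14 ∉ H]
(3) Inverses: for all a ∈ H, -a mod 49 ∈ H? No

No, H is not a subgroup of ℤ_49


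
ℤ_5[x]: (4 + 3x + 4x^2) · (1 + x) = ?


Expand and collect like terms; reduce coefficients mod 5:
x^0: 4·1 = 4 ≡ 4 (mod 5)
x^1: 4·1 + 3·1 = 7 ≡ 2 (mod 5)
x^2: 3·1 + 4·1 = 7 ≡ 2 (mod 5)
x^3: 4·1 = 4 ≡ 4 (mod 5)
Result: 4 + 2x + 2x^2 + 4x^3

f · g = 4 + 2x + 2x^2 + 4x^3


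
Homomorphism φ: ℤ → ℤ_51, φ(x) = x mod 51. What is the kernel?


Kernel = preimage of identity
ker(φ) = {x ∈ ℤ : x ≡ 0 (mod 51)} = 51ℤ = {0, ±51, ±102, ...}

ker(φ) = 51ℤ


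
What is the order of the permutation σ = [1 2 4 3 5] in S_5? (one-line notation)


Cycle decomposition: (3 4)
Cycle lengths: 2
Order = lcm(2) = 2

ord(σ) = 2


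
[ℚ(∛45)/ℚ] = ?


∛45 has minimal polynomial x³ - 45 (irreducible over ℚ since 45 is not a perfect cube)

[ℚ(∛45)/ℚ] = 3


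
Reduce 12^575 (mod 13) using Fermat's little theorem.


Fermat's little theorem: if p is prime and gcd(a,p)=1, then a^(p-1) ≡ 1 (mod p)
p = 13 is prime, gcd(12,13) = 1
Reduce exponent: 575 mod 12 = 11
So 12^575 ≡ 12^11 (mod 13)
12^11 mod 13 = 12

12^575 ≡ 12 (mod 13)


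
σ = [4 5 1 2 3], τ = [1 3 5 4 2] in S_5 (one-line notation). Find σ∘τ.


σ∘τ: apply τ first, then σ
1 →τ 1 →σ 4
2 →τ 3 →σ 1
3 →τ 5 →σ 3
4 →τ 4 →σ 2
5 →τ 2 →σ 5

σ∘τ = [4 1 3 2 5]


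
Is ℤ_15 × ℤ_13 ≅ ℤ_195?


Comparing ℤ_15 × ℤ_13 and ℤ_195:
gcd(15,13) = 1, so ℤ_15 × ℤ_13 ≅ ℤ_195 (CRT)

Yes, ℤ_15 × ℤ_13 ≅ ℤ_195


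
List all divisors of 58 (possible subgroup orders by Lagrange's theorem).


Lagrange's theorem: |H| divides |G|
|G| = 58
Divisors of 58: 1, 2, 29, 58

Possible subgroup orders: {1, 2, 29, 58}


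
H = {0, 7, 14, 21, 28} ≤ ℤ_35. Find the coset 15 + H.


15 + H = {15 + h (mod 35) : h ∈ H}
15+0=15, 15+7=22, 15+14=29, 15+21=1, 15+28=8
15 + H = {1, 8, 15, 22, 29} = 1 + H

15 + H = {1, 8, 15, 22, 29}


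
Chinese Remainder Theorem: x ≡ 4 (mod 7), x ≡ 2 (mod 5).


m₁ = 7, m₂ = 5, gcd = 1, so CRT applies. M = m₁·m₂ = 35
Let M₁ = M/m₁ = 5, M₂ = M/m₂ = 7
Find y₁ ≡ M₁⁻¹ (mod m₁): 5⁻¹ ≡ 3 (mod 7)
Find y₂ ≡ M₂⁻¹ (mod m₂): 7⁻¹ ≡ 3 (mod 5)
x = a₁·M₁·y₁ + a₂·M₂·y₂ = 4·5·3 + 2·7·3 = 102
Reduce mod 35: x ≡ 32
Check: 32 mod 7 = 4 ✓, 32 mod 5 = 2 ✓

x ≡ 32 (mod 35)


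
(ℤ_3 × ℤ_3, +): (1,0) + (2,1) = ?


Operation: componentwise addition mod (3, 3)
(1,0) + (2,1) = ((a₁+b₁) mod 3, (a₂+b₂) mod 3) with a = (1,0), b = (2,1)

(1,0) + (2,1) = (0,1)


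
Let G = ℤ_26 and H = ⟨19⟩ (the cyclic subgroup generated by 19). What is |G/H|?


|⟨19⟩| = n / gcd(19, 26) = 26 / 1 = 26
H is normal (ℤ_26 is abelian).
|G/H| = |G| / |H| = 26 / 26 = 1

|G/H| = 1


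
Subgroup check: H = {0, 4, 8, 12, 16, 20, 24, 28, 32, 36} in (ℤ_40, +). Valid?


Subgroup test for H = {0, 4, 8, 12, 16, 20, 24, 28, 32, 36} in (ℤ_40, +):
(1) 0 ∈ H? Yes
(2) Closure: for all a,b ∈ H, (a+b) mod 40 ∈ H? Yes
(3) Inverses: for all a ∈ H, -a mod 40 ∈ H? Yes

Yes, H is a subgroup of ℤ_40


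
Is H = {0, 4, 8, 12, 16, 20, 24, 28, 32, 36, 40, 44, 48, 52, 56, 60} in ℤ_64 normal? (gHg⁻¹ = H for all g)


H = {0, 4, 8, 12, 16, 20, 24, 28, 32, 36, 40, 44, 48, 52, 56, 60} in ℤ_64
ℤ_64 is abelian; every subgroup of an abelian group is normal

Yes, normal subgroup


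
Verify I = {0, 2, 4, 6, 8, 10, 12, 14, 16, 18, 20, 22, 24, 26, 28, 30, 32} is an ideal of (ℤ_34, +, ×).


Check ideal conditions for I = {0, 2, 4, 6, 8, 10, 12, 14, 16, 18, 20, 22, 24, 26, 28, 30, 32} in ℤ_34:
(1) I is an additive subgroup? Yes
(2) For r ∈ ℤ_34 and a ∈ I: r·a ∈ I? Yes

Yes, I is an ideal of ℤ_34


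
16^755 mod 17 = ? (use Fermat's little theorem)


Fermat's little theorem: if p is prime and gcd(a,p)=1, then a^(p-1) ≡ 1 (mod p)
p = 17 is prime, gcd(16,17) = 1
Reduce exponent: 755 mod 16 = 3
So 16^755 ≡ 16^3 (mod 17)
16^3 mod 17 = 16

16^755 ≡ 16 (mod 17)


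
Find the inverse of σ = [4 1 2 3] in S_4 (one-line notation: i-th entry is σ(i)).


To find σ⁻¹, swap domain and range:
σ(1) = 4 → σ⁻¹(4) = 1
σ(2) = 1 → σ⁻¹(1) = 2
σ(3) = 2 → σ⁻¹(2) = 3
σ(4) = 3 → σ⁻¹(3) = 4

σ⁻¹ = [2 3 4 1]


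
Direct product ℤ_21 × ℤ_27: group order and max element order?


|ℤ_21 × ℤ_27| = 21 × 27 = 567
Max element order = lcm(21,27) = 189
Cyclic? No (gcd=3)

|ℤ_21×ℤ_27| = 567, max element order = 189


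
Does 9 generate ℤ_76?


g generates ℤ_n iff gcd(g, n) = 1
gcd(9, 76) = 1
Since gcd = 1, 9 is a generator.

Yes, 9 generates ℤ_76


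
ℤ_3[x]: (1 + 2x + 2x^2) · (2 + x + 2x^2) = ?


Expand and collect like terms; reduce coefficients mod 3:
x^0: 1·2 = 2 ≡ 2 (mod 3)
x^1: 1·1 + 2·2 = 5 ≡ 2 (mod 3)
x^2: 1·2 + 2·1 + 2·2 = 8 ≡ 2 (mod 3)
x^3: 2·2 + 2·1 = 6 ≡ 0 (mod 3)
x^4: 2·2 = 4 ≡ 1 (mod 3)
Result: 2 + 2x + 2x^2 + x^4

f · g = 2 + 2x + 2x^2 + x^4


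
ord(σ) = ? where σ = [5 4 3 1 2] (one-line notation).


Cycle decomposition: (1 5 2 4)
Cycle lengths: 4
Order = lcm(4) = 4

ord(σ) = 4


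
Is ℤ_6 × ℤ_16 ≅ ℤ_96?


Comparing ℤ_6 × ℤ_16 and ℤ_96:
gcd(6,16) = 2 ≠ 1. Max element order in ℤ_6×ℤ_16 is lcm(6,16) = 48 < 96, so it has no element of order 96

No, ℤ_6 × ℤ_16 ≇ ℤ_96


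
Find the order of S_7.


|S_n| = n! (number of permutations of n symbols)
|S_7| = 7! = 5040

|S_7| = 5040


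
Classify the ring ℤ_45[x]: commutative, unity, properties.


ℤ_45 has zero divisors (3·15 ≡ 0), and these lift to constant zero divisors in ℤ_45[x]; so not an integral domain
Commutative: Yes
Integral domain: No
Has unity: Yes

ℤ_45[x]: Commutative=Yes, Unity=Yes


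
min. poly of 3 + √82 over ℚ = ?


Let α = 3 + √82. Then α - 3 = √82, so (α - 3)² = 82, giving α² - 6α - 73 = 0. Degree 2 and α ∉ ℚ, so this is the minimal polynomial.

Minimal polynomial: x² - 6x - 73


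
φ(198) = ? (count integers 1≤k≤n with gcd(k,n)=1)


Factor n: 198 = 2 × 3^2 × 11
φ(n) = n · ∏(1 - 1/p) over distinct primes p | n
φ(198) = 198 · (1 - 1/2) · (1 - 1/3) · (1 - 1/11) = 60

φ(198) = 60


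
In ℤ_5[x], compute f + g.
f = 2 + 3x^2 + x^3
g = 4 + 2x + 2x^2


Add coefficients mod 5:
x^0: 2 + 4 = 1 (mod 5)
x^1: 0 + 2 = 2 (mod 5)
x^2: 3 + 2 = 0 (mod 5)
x^3: 1 + 0 = 1 (mod 5)
Result: 1 + 2x + x^3

f + g = 1 + 2x + x^3


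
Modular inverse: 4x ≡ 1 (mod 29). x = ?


Use the extended Euclidean algorithm to write 1 = 4·s + 29·t; then s mod 29 is the inverse.
Euclidean algorithm:
  4 = 0·29 + 4
  29 = 7·4 + 1
  4 = 4·1 + 0
gcd(4,29) = 1
Back-substitution gives: 4·(-7) + 29·(1) = 1
So 4⁻¹ ≡ -7 ≡ 22 (mod 29)
Check: 4 × 22 = 88 ≡ 1 (mod 29) ✓

4⁻¹ ≡ 22 (mod 29)


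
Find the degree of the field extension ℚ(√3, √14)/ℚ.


[ℚ(√3,√14):ℚ] = [ℚ(√3,√14):ℚ(√3)]·[ℚ(√3):ℚ] = 2·2 = 4

[ℚ(√3, √14)/ℚ] = 4


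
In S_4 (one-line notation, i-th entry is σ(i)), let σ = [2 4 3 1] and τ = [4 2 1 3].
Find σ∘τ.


σ∘τ: apply τ first, then σ
1 →τ 4 →σ 1
2 →τ 2 →σ 4
3 →τ 1 →σ 2
4 →τ 3 →σ 3

σ∘τ = [1 4 2 3]


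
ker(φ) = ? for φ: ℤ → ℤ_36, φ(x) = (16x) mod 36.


Kernel = preimage of identity
ker(φ) = {x ∈ ℤ : 16x ≡ 0 (mod 36)}. gcd(16,36) = 4, so 16x ≡ 0 (mod 36) ⟺ x ≡ 0 (mod 36/4 = 9). Hence ker(φ) = 9ℤ

ker(φ) = 9ℤ


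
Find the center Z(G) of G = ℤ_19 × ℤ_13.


Z(G) = {g ∈ G | gx = xg for all x ∈ G}
Direct product of abelian groups is abelian, so Z(G) = G

Z(ℤ_19 × ℤ_13) = ℤ_19 × ℤ_13


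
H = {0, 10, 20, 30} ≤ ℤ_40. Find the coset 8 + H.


8 + H = {8 + h (mod 40) : h ∈ H}
8+0=8, 8+10=18, 8+20=28, 8+30=38

8 + H = {8, 18, 28, 38}


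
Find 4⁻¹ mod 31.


Use the extended Euclidean algorithm to write 1 = 4·s + 31·t; then s mod 31 is the inverse.
Euclidean algorithm:
  4 = 0·31 + 4
  31 = 7·4 + 3
  4 = 1·3 + 1
  3 = 3·1 + 0
gcd(4,31) = 1
Back-substitution gives: 4·(8) + 31·(-1) = 1
So 4⁻¹ ≡ 8 ≡ 8 (mod 31)
Check: 4 × 8 = 32 ≡ 1 (mod 31) ✓

4⁻¹ ≡ 8 (mod 31)


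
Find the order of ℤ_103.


ℤ_n has n elements.

|ℤ_103| = 103


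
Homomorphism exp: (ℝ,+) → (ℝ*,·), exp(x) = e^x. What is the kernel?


Kernel = preimage of identity
ker(exp) = {x ∈ ℝ | e^x = 1} = {0}

ker(exp) = {0}


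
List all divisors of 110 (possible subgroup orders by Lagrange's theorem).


Lagrange's theorem: |H| divides |G|
|G| = 110
Divisors of 110: 1, 2, 5, 10, 11, 22, 55, 110

Possible subgroup orders: {1, 2, 5, 10, 11, 22, 55, 110}


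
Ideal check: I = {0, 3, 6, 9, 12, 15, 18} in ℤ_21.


Check ideal conditions for I = {0, 3, 6, 9, 12, 15, 18} in ℤ_21:
(1) I is an additive subgroup? Yes
(2) For r ∈ ℤ_21 and a ∈ I: r·a ∈ I? Yes

Yes, I is an ideal of ℤ_21


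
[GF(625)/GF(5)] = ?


GF(625) = GF(5^4), so the extension degree is 4

[GF(625)/GF(5)] = 4


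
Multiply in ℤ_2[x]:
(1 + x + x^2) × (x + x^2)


Expand and collect like terms; reduce coefficients mod 2:
x^0: 1·0 = 0 ≡ 0 (mod 2)
x^1: 1·1 + 1·0 = 1 ≡ 1 (mod 2)
x^2: 1·1 + 1·1 + 1·0 = 2 ≡ 0 (mod 2)
x^3: 1·1 + 1·1 = 2 ≡ 0 (mod 2)
x^4: 1·1 = 1 ≡ 1 (mod 2)
Result: x + x^4

f · g = x + x^4


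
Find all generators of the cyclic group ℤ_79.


g generates ℤ_n iff gcd(g,n) = 1
Prime factors of 79: 79
Generators are g ∈ {1,...,78} not divisible by any of these primes.
Generators: {1, 2, 3, 4, 5, 6, 7, 8, 9, 10, 11, 12, 13, 14, 15, 16, 17, 18, 19, 20, 21, 22, 23, 24, 25, 26, 27, 28, 29, 30, 31, 32, 33, 34, 35, 36, 37, 38, 39, 40, 41, 42, 43, 44, 45, 46, 47, 48, 49, 50, 51, 52, 53, 54, 55, 56, 57, 58, 59, 60, 61, 62, 63, 64, 65, 66, 67, 68, 69, 70, 71, 72, 73, 74, 75, 76, 77, 78}
Number of generators = φ(79) = 78

Generators of ℤ_79 = {1, 2, 3, 4, 5, 6, 7, 8, 9, 10, 11, 12, 13, 14, 15, 16, 17, 18, 19, 20, 21, 22, 23, 24, 25, 26, 27, 28, 29, 30, 31, 32, 33, 34, 35, 36, 37, 38, 39, 40, 41, 42, 43, 44, 45, 46, 47, 48, 49, 50, 51, 52, 53, 54, 55, 56, 57, 58, 59, 60, 61, 62, 63, 64, 65, 66, 67, 68, 69, 70, 71, 72, 73, 74, 75, 76, 77, 78}


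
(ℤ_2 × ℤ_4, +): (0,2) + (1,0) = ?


Operation: componentwise addition mod (2, 4)
(0,2) + (1,0) = ((a₁+b₁) mod 2, (a₂+b₂) mod 4) with a = (0,2), b = (1,0)

(0,2) + (1,0) = (1,2)


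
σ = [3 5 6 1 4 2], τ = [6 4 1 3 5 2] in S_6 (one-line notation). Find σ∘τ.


σ∘τ: apply τ first, then σ
1 →τ 6 →σ 2
2 →τ 4 →σ 1
3 →τ 1 →σ 3
4 →τ 3 →σ 6
5 →τ 5 →σ 4
6 →τ 2 →σ 5

σ∘τ = [2 1 3 6 4 5]


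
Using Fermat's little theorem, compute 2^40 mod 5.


Fermat's little theorem: if p is prime and gcd(a,p)=1, then a^(p-1) ≡ 1 (mod p)
p = 5 is prime, gcd(2,5) = 1
Reduce exponent: 40 mod 4 = 0
So 2^40 ≡ 2^0 (mod 5)
2^0 = 1

2^40 ≡ 1 (mod 5)


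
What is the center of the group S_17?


Z(G) = {g ∈ G | gx = xg for all x ∈ G}
S_n is non-abelian for n ≥ 3; Z(S_17) is trivial

Z(S_17) = {e}


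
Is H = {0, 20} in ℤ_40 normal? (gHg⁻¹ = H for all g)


H = {0, 20} in ℤ_40
ℤ_40 is abelian; every subgroup of an abelian group is normal

Yes, normal subgroup


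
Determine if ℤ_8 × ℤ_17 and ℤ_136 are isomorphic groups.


Comparing ℤ_8 × ℤ_17 and ℤ_136:
gcd(8,17) = 1, so ℤ_8 × ℤ_17 ≅ ℤ_136 (CRT)

Yes, ℤ_8 × ℤ_17 ≅ ℤ_136


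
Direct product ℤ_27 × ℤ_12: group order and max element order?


|ℤ_27 × ℤ_12| = 27 × 12 = 324
Max element order = lcm(27,12) = 108
Cyclic? No (gcd=3)

|ℤ_27×ℤ_12| = 324, max element order = 108


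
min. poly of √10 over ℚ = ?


√10 satisfies x² - 10 = 0, irreducible over ℚ since 10 is squarefree

Minimal polynomial: x² - 10


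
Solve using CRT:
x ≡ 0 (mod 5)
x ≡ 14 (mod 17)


m₁ = 5, m₂ = 17, gcd = 1, so CRT applies. M = m₁·m₂ = 85
Let M₁ = M/m₁ = 17, M₂ = M/m₂ = 5
Find y₁ ≡ M₁⁻¹ (mod m₁): 17⁻¹ ≡ 3 (mod 5)
Find y₂ ≡ M₂⁻¹ (mod m₂): 5⁻¹ ≡ 7 (mod 17)
x = a₁·M₁·y₁ + a₂·M₂·y₂ = 0·17·3 + 14·5·7 = 490
Reduce mod 85: x ≡ 65
Check: 65 mod 5 = 0 ✓, 65 mod 17 = 14 ✓

x ≡ 65 (mod 85)


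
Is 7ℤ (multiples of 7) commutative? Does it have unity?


7ℤ is a commutative ring under +,× but has no multiplicative identity (1 ∉ 7ℤ); it has no zero divisors, but without unity it is not an integral domain
Commutative: Yes
Integral domain: No
Has unity: No

7ℤ (multiples of 7): Commutative=Yes, Unity=No


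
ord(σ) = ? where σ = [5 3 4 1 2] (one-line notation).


Cycle decomposition: (1 5 2 3 4)
Cycle lengths: 5
Order = lcm(5) = 5

ord(σ) = 5


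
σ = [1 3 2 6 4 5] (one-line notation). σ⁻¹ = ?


To find σ⁻¹, swap domain and range:
σ(1) = 1 → σ⁻¹(1) = 1
σ(2) = 3 → σ⁻¹(3) = 2
σ(3) = 2 → σ⁻¹(2) = 3
σ(4) = 6 → σ⁻¹(6) = 4
σ(5) = 4 → σ⁻¹(4) = 5
σ(6) = 5 → σ⁻¹(5) = 6

σ⁻¹ = [1 3 2 5 6 4]


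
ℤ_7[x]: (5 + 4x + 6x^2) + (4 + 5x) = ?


Add coefficients mod 7:
x^0: 5 + 4 = 2 (mod 7)
x^1: 4 + 5 = 2 (mod 7)
x^2: 6 + 0 = 6 (mod 7)
Result: 2 + 2x + 6x^2

f + g = 2 + 2x + 6x^2


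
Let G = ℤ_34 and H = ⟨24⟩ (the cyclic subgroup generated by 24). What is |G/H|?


|⟨24⟩| = n / gcd(24, 34) = 34 / 2 = 17
H is normal (ℤ_34 is abelian).
|G/H| = |G| / |H| = 34 / 17 = 2

|G/H| = 2


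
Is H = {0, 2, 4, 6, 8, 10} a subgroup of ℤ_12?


Subgroup test for H = {0, 2, 4, 6, 8, 10} in (ℤ_12, +):
(1) 0 ∈ H? Yes
(2) Closure: for all a,b ∈ H, (a+b) mod 12 ∈ H? Yes
(3) Inverses: for all a ∈ H, -a mod 12 ∈ H? Yes

Yes, H is a subgroup of ℤ_12


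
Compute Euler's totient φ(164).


Factor n: 164 = 2^2 × 41
φ(n) = n · ∏(1 - 1/p) over distinct primes p | n
φ(164) = 164 · (1 - 1/2) · (1 - 1/41) = 80

φ(164) = 80


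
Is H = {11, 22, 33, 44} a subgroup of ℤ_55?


Subgroup test for H = {11, 22, 33, 44} in (ℤ_55, +):
(1) 0 ∈ H? No
(2) Closure: for all a,b ∈ H, (a+b) mod 55 ∈ H? No  [counterexample: 11 + 44 = 0 ∉ H]
(3) Inverses: for all a ∈ H, -a mod 55 ∈ H? Yes

No, H is not a subgroup of ℤ_55


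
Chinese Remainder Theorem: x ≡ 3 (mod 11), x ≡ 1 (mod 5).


m₁ = 11, m₂ = 5, gcd = 1, so CRT applies. M = m₁·m₂ = 55
Let M₁ = M/m₁ = 5, M₂ = M/m₂ = 11
Find y₁ ≡ M₁⁻¹ (mod m₁): 5⁻¹ ≡ 9 (mod 11)
Find y₂ ≡ M₂⁻¹ (mod m₂): 11⁻¹ ≡ 1 (mod 5)
x = a₁·M₁·y₁ + a₂·M₂·y₂ = 3·5·9 + 1·11·1 = 146
Reduce mod 55: x ≡ 36
Check: 36 mod 11 = 3 ✓, 36 mod 5 = 1 ✓

x ≡ 36 (mod 55)


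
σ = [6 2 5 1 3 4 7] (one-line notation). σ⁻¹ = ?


To find σ⁻¹, swap domain and range:
σ(1) = 6 → σ⁻¹(6) = 1
σ(2) = 2 → σ⁻¹(2) = 2
σ(3) = 5 → σ⁻¹(5) = 3
σ(4) = 1 → σ⁻¹(1) = 4
σ(5) = 3 → σ⁻¹(3) = 5
σ(6) = 4 → σ⁻¹(4) = 6
σ(7) = 7 → σ⁻¹(7) = 7

σ⁻¹ = [4 2 5 6 3 1 7]


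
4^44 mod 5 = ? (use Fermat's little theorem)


Fermat's little theorem: if p is prime and gcd(a,p)=1, then a^(p-1) ≡ 1 (mod p)
p = 5 is prime, gcd(4,5) = 1
Reduce exponent: 44 mod 4 = 0
So 4^44 ≡ 4^0 (mod 5)
4^0 = 1

4^44 ≡ 1 (mod 5)


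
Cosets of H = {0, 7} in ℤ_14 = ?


H = {0, 7}, |H| = 2
Number of cosets = |G|/|H| = 14/2 = 7
0 + H = {0, 7}
1 + H = {1, 8}
2 + H = {2, 9}
3 + H = {3, 10}
4 + H = {4, 11}
5 + H = {5, 12}
6 + H = {6, 13}

Cosets: 0+H={0,7}; 1+H={1,8}; 2+H={2,9}; 3+H={3,10}; 4+H={4,11}; 5+H={5,12}; 6+H={6,13}
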